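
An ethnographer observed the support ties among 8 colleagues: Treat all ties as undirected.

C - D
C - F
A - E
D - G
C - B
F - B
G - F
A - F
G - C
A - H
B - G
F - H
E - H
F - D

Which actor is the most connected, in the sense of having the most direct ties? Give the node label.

F

Degrees — A:3, B:3, C:4, D:3, E:2, F:6, G:4, H:3.
The maximum is 6, attained only by F.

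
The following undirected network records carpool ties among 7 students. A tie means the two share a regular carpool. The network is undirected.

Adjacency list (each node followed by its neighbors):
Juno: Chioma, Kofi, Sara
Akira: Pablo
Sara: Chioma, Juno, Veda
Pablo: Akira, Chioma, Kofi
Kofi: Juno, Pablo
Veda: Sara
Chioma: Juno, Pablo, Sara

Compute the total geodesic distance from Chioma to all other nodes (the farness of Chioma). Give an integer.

Distances from Chioma: Akira:2, Juno:1, Kofi:2, Pablo:1, Sara:1, Veda:2.
Sum = 2 + 1 + 2 + 1 + 1 + 2 = 9.

9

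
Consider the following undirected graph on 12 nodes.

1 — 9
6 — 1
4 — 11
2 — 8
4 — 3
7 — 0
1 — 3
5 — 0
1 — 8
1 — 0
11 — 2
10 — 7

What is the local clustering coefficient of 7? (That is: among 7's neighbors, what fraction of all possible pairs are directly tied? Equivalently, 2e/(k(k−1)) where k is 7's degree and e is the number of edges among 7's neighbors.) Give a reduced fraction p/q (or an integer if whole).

0

7's neighbors: 0 and 10 (k = 2).
Possible neighbor pairs: C(2,2) = 1. Edges among them: none → e = 0.
Clustering(7) = 0/1.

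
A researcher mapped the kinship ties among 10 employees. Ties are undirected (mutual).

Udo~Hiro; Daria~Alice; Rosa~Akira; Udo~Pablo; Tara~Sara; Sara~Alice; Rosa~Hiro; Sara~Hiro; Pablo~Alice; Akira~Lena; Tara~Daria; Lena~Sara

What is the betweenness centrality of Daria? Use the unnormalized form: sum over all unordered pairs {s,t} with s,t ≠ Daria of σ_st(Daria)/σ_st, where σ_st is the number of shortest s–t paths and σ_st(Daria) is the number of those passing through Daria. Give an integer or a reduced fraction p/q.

1

Pairs whose geodesics pass through Daria — Pablo–Tara: 1/2; Alice–Tara: 1/2.
All other pairs contribute 0.
Summing the contributions gives betweenness(Daria) = 1.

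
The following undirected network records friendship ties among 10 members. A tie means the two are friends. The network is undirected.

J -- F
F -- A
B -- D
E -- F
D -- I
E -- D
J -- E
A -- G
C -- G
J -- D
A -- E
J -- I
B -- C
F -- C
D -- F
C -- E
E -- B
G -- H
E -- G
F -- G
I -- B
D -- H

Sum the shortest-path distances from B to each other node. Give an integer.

Distances from B: A:2, C:1, D:1, E:1, F:2, G:2, H:2, I:1, J:2.
Sum = 2 + 1 + 1 + 1 + 2 + 2 + 2 + 1 + 2 = 14.

14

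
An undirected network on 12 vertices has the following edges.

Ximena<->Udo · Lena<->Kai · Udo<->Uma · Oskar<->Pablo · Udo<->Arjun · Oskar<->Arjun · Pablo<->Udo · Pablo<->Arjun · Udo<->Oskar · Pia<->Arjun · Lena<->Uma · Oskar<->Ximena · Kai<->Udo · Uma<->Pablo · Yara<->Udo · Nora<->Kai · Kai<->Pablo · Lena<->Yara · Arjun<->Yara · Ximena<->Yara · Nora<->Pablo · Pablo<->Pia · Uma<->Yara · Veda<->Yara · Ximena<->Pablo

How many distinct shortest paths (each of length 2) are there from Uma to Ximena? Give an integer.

The shortest distance is 2. The length-2 paths are: Uma–Udo–Ximena; Uma–Yara–Ximena; Uma–Pablo–Ximena.
That gives 3 distinct shortest paths.

3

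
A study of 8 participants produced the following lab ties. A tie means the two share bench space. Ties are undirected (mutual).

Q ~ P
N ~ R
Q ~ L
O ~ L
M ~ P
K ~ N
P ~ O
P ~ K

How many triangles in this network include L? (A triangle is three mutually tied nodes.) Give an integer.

L's neighbors are O and Q, but none of them are tied to each other, so no triangle contains L.

0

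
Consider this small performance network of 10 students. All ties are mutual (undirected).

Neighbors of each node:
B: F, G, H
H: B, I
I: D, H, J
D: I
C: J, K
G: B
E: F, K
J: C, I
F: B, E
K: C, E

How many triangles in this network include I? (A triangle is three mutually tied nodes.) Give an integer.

0

I's neighbors are D, H, and J, but none of them are tied to each other, so no triangle contains I.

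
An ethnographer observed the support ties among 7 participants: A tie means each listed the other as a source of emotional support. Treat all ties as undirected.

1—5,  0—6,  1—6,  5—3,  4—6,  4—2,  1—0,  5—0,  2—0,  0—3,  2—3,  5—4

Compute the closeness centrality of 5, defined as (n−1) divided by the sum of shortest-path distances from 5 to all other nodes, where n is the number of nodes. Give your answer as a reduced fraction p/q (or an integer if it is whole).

3/4

Distances from 5: 0:1, 1:1, 2:2, 3:1, 4:1, 6:2. Sum = 8.
n = 7, so closeness = 6/8 = 3/4.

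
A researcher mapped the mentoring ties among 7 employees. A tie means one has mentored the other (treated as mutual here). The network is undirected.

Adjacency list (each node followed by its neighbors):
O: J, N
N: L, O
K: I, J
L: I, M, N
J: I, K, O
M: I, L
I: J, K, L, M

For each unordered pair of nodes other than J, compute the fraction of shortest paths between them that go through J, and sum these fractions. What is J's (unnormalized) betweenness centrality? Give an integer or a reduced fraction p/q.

Pairs whose geodesics pass through J — M–O: 1/2; I–O: 1; K–O: 1; K–N: 1/2.
All other pairs contribute 0.
Summing the contributions gives betweenness(J) = 3.

3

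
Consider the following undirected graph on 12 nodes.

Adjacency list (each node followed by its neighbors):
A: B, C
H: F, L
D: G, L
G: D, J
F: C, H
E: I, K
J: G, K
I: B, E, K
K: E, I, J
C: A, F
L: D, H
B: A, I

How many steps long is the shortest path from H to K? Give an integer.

5

One shortest route is H – L – D – G – J – K, which uses 5 edges, and at distance 4 from H we only reach {B, J}, which does not include K. So d(H,K) = 5.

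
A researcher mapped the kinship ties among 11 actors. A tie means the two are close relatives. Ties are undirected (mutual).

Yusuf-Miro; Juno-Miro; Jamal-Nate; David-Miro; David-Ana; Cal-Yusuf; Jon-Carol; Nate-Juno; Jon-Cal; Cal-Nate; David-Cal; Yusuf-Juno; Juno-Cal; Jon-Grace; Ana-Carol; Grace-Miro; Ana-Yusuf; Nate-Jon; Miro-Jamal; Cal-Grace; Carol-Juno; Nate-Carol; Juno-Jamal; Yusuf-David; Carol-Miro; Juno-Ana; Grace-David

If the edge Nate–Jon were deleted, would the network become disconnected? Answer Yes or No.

No

Even without that edge, Nate still reaches Jon via Nate – Cal – Jon, so the network stays connected. Not a bridge.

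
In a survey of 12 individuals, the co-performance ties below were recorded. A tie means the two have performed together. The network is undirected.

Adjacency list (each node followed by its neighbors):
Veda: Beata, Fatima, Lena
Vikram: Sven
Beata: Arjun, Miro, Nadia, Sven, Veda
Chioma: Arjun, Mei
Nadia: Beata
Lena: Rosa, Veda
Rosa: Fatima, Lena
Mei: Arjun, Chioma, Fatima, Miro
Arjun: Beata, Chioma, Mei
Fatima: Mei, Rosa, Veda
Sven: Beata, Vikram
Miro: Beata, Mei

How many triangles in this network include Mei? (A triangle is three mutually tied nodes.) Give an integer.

1

Mei's neighbors: Arjun, Chioma, Fatima, and Miro.
Neighbor pairs that are themselves tied: Mei–Arjun–Chioma. Each forms one triangle with Mei, for 1 in total.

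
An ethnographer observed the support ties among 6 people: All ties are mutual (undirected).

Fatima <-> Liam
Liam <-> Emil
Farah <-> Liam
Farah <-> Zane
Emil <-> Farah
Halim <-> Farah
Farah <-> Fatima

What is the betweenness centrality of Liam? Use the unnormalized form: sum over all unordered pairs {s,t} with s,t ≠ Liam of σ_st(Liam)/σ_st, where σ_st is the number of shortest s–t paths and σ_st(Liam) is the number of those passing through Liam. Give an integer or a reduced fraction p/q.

1/2

Pairs whose geodesics pass through Liam — Emil–Fatima: 1/2.
All other pairs contribute 0.
Summing the contributions gives betweenness(Liam) = 1/2.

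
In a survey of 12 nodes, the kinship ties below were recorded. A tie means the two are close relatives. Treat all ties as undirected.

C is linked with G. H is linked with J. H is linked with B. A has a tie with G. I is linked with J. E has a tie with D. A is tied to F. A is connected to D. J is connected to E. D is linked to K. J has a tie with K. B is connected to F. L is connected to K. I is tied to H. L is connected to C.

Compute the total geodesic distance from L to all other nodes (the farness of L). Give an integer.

Distances from L: A:3, B:4, C:1, D:2, E:3, F:4, G:2, H:3, I:3, J:2, K:1.
Sum = 3 + 4 + 1 + 2 + 3 + 4 + 2 + 3 + 3 + 2 + 1 = 28.

28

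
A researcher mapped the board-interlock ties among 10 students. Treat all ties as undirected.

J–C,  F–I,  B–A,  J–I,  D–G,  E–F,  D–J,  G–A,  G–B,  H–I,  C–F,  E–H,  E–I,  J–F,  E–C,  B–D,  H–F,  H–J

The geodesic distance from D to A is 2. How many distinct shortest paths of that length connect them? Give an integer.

2

The shortest distance is 2. The length-2 paths are: D–B–A; D–G–A.
That gives 2 distinct shortest paths.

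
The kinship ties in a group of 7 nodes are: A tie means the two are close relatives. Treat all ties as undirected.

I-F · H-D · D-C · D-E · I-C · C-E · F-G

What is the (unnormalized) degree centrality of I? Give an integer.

2

I is directly tied to C and F. That is 2 neighbors, so the degree of I is 2.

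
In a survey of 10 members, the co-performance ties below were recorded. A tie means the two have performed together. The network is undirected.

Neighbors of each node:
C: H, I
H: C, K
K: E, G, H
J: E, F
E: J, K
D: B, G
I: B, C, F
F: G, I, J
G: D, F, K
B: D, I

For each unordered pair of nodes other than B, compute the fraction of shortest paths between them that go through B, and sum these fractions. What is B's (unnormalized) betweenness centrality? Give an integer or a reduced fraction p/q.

Pairs whose geodesics pass through B — C–D: 1; I–D: 1.
All other pairs contribute 0.
Summing the contributions gives betweenness(B) = 2.

2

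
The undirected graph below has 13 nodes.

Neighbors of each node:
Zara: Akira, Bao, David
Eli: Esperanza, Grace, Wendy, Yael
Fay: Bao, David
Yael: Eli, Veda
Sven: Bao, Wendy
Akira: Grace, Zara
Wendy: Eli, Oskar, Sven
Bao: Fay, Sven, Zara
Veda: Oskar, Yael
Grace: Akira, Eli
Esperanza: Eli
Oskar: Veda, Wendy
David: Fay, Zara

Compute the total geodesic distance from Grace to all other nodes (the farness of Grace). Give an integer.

Distances from Grace: Akira:1, Bao:3, David:3, Eli:1, Esperanza:2, Fay:4, Oskar:3, Sven:3, Veda:3, Wendy:2, Yael:2, Zara:2.
Sum = 1 + 3 + 3 + 1 + 2 + 4 + 3 + 3 + 3 + 2 + 2 + 2 = 29.

29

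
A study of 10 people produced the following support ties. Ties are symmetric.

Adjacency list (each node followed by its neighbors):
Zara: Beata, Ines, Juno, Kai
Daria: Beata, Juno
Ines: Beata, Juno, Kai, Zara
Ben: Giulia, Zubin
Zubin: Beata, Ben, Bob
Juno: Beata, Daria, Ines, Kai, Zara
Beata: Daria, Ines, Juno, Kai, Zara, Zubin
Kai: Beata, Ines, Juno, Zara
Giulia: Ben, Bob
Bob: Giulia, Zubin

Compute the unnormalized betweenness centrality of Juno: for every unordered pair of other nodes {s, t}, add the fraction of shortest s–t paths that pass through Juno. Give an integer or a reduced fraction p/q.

3/2

Pairs whose geodesics pass through Juno — Ines–Daria: 1/2; Kai–Daria: 1/2; Zara–Daria: 1/2.
All other pairs contribute 0.
Summing the contributions gives betweenness(Juno) = 3/2.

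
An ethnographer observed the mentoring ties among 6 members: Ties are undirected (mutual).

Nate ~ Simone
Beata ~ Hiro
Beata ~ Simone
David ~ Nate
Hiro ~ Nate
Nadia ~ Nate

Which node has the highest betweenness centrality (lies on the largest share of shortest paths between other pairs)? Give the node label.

Unnormalized betweenness of each node: Beata:1/2, David:0, Hiro:3/2, Nadia:0, Nate:15/2, Simone:3/2.
Nate has the largest value, 15/2, making it the main broker — the node through which the most shortest paths run.

Nate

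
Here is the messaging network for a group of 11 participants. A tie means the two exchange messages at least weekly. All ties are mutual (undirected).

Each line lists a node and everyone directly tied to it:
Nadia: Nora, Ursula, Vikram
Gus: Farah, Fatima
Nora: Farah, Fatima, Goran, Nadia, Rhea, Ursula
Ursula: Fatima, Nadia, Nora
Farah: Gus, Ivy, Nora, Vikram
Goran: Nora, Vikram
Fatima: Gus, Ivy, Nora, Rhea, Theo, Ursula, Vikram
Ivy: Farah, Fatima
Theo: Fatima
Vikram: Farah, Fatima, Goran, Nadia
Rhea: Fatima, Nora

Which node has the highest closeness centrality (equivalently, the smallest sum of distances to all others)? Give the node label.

Farness (sum of distances to all others) for each node — Farah:17, Fatima:13, Goran:21, Gus:20, Ivy:20, Nadia:20, Nora:14, Rhea:18, Theo:22, Ursula:17, Vikram:16.
The smallest farness is 13, for Fatima, so Fatima has the highest closeness.

Fatima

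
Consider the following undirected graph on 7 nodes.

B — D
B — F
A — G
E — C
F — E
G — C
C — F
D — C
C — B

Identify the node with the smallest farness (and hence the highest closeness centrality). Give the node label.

Farness (sum of distances to all others) for each node — A:15, B:10, C:7, D:11, E:11, F:10, G:10.
The smallest farness is 7, for C, so C has the highest closeness.

C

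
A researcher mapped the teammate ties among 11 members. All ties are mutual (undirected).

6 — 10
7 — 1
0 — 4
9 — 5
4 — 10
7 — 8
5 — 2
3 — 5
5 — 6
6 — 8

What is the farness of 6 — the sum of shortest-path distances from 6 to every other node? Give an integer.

Distances from 6: 0:3, 1:3, 2:2, 3:2, 4:2, 5:1, 7:2, 8:1, 9:2, 10:1.
Sum = 3 + 3 + 2 + 2 + 2 + 1 + 2 + 1 + 2 + 1 = 19.

19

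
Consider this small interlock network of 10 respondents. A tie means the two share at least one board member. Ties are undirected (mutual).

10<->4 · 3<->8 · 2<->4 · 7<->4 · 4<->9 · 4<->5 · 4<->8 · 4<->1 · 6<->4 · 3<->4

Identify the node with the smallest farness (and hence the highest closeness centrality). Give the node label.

4

Farness (sum of distances to all others) for each node — 1:17, 2:17, 3:16, 4:9, 5:17, 6:17, 7:17, 8:16, 9:17, 10:17.
The smallest farness is 9, for 4, so 4 has the highest closeness.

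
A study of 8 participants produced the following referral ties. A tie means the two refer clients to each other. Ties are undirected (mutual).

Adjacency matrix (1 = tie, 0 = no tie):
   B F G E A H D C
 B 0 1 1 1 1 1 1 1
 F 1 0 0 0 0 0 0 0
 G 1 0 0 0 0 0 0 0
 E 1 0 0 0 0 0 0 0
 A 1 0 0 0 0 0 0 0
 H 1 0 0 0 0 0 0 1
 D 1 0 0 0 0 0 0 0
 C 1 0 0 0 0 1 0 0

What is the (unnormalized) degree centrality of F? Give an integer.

F is directly tied to B. That is 1 neighbor, so the degree of F is 1.

1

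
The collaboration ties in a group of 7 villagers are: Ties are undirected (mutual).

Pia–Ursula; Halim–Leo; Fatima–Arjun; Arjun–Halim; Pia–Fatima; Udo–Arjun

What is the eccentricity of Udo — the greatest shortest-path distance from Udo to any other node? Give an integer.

Distances from Udo: Arjun:1, Fatima:2, Halim:2, Leo:3, Pia:3, Ursula:4.
The largest is 4 (to Ursula), so the eccentricity of Udo is 4.

4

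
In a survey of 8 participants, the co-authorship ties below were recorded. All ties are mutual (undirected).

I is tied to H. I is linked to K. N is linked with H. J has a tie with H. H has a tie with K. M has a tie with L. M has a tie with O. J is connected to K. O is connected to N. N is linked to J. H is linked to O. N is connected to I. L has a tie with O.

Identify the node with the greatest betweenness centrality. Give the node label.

Unnormalized betweenness of each node: H:20/3, I:1/3, J:1/3, K:1/3, L:0, M:0, N:10/3, O:10.
O has the largest value, 10, making it the main broker — the node through which the most shortest paths run.

O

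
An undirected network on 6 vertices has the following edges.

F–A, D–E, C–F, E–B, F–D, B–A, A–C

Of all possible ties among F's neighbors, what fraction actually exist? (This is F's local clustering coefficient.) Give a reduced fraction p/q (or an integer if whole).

1/3

F's neighbors: A, C, and D (k = 3).
Possible neighbor pairs: C(3,2) = 3. Edges among them: A–C → e = 1.
Clustering(F) = 1/3.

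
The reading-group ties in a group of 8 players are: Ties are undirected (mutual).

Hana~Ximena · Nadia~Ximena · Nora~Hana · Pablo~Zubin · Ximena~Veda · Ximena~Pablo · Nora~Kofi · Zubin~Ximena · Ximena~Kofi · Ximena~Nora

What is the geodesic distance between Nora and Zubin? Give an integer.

2

One shortest route is Nora – Ximena – Zubin, which uses 2 edges, and Nora and Zubin are not directly tied, so nothing shorter exists. So d(Nora,Zubin) = 2.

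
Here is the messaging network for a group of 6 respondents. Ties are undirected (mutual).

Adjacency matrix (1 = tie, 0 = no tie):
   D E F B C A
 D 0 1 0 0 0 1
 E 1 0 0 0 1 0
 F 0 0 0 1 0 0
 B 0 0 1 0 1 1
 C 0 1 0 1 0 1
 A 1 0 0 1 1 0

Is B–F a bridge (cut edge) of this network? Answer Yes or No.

Without the B–F edge there is no alternate route between B and F, so the network disconnects. It is a bridge.

Yes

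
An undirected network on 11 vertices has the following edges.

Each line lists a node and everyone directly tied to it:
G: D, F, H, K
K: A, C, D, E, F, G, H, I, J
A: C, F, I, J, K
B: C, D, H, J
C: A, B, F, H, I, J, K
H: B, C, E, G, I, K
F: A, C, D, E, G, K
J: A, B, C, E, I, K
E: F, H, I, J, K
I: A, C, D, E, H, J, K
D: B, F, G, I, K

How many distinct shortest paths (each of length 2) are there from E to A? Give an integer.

The shortest distance is 2. The length-2 paths are: E–J–A; E–F–A; E–K–A; E–I–A.
That gives 4 distinct shortest paths.

4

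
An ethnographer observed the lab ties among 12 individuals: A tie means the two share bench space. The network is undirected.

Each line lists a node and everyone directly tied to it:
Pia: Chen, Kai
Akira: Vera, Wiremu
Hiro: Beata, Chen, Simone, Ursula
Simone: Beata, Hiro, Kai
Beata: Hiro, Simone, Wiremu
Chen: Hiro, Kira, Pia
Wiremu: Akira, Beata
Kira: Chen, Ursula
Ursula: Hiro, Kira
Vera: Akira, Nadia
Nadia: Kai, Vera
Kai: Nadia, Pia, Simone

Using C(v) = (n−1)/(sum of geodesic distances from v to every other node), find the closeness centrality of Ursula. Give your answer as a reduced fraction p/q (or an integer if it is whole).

Distances from Ursula: Akira:4, Beata:2, Chen:2, Hiro:1, Kai:3, Kira:1, Nadia:4, Pia:3, Simone:2, Vera:5, Wiremu:3. Sum = 30.
n = 12, so closeness = 11/30.

11/30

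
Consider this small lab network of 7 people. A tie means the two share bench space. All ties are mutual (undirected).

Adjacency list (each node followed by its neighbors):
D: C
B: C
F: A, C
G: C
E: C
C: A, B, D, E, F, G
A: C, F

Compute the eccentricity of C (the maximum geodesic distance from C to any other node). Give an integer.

Distances from C: A:1, B:1, D:1, E:1, F:1, G:1.
The largest is 1 (to A, G, F, D, E, and B), so the eccentricity of C is 1.

1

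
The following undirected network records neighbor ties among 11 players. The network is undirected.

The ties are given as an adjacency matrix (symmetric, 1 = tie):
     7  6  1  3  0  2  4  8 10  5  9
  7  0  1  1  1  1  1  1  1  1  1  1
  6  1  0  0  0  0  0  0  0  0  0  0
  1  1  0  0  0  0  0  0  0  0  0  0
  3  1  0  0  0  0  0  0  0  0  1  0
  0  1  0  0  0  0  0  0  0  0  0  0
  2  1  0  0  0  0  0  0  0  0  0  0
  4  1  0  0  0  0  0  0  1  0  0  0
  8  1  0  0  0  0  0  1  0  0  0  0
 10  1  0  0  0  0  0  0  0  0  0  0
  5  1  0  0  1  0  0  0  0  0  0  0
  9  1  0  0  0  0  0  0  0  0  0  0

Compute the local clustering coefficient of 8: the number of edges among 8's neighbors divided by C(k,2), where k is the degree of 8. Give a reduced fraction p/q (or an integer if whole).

1

8's neighbors: 4 and 7 (k = 2).
Possible neighbor pairs: C(2,2) = 1. Edges among them: 4–7 → e = 1.
Clustering(8) = 1/1.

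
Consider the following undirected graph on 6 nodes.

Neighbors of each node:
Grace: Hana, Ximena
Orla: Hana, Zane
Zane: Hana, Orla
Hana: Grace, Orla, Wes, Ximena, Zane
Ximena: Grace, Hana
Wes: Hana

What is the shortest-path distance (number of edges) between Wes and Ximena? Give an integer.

2

One shortest route is Wes – Hana – Ximena, which uses 2 edges, and Wes and Ximena are not directly tied, so nothing shorter exists. So d(Wes,Ximena) = 2.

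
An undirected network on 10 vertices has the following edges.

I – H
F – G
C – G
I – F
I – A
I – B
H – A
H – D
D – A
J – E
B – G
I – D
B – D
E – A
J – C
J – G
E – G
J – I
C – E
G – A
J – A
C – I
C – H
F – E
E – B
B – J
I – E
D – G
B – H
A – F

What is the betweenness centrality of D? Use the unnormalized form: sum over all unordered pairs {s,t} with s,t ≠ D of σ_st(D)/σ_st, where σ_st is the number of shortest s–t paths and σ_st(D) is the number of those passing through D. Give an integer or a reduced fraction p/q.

Pairs whose geodesics pass through D — H–G: 1/4; A–B: 1/6; I–G: 1/7.
All other pairs contribute 0.
Summing the contributions gives betweenness(D) = 47/84.

47/84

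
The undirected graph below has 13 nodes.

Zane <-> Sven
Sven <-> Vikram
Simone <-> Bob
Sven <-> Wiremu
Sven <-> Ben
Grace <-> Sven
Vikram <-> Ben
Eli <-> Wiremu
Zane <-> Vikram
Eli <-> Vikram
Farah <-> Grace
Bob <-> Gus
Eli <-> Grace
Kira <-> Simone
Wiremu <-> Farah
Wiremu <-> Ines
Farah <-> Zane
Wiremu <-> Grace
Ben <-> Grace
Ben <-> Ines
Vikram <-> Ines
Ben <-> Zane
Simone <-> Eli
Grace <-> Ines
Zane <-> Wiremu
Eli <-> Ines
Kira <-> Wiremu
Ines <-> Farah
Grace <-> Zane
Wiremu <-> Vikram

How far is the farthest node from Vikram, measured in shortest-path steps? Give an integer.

4

Distances from Vikram: Ben:1, Bob:3, Eli:1, Farah:2, Grace:2, Gus:4, Ines:1, Kira:2, Simone:2, Sven:1, Wiremu:1, Zane:1.
The largest is 4 (to Gus), so the eccentricity of Vikram is 4.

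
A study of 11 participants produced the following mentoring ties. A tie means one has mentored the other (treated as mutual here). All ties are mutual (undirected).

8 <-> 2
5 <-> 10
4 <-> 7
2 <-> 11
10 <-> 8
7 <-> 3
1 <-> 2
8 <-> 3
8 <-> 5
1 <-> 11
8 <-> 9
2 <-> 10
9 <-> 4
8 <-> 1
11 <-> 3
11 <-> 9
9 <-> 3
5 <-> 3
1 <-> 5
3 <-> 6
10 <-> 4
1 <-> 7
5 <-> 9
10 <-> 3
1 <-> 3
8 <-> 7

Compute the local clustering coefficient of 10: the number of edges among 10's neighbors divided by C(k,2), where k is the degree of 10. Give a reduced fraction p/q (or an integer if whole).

2/5

10's neighbors: 2, 3, 4, 5, and 8 (k = 5).
Possible neighbor pairs: C(5,2) = 10. Edges among them: 2–8, 3–5, 3–8, 5–8 → e = 4.
Clustering(10) = 4/10 = 2/5.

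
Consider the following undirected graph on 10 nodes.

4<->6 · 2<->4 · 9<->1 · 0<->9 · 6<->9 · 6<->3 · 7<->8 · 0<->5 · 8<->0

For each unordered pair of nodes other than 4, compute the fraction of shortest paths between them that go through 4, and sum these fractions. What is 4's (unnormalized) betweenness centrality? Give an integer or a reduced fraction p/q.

Pairs whose geodesics pass through 4 — 8–2: 1; 9–2: 1; 0–2: 1; 1–2: 1; 5–2: 1; 2–7: 1; 2–6: 1; 2–3: 1.
All other pairs contribute 0.
Summing the contributions gives betweenness(4) = 8.

8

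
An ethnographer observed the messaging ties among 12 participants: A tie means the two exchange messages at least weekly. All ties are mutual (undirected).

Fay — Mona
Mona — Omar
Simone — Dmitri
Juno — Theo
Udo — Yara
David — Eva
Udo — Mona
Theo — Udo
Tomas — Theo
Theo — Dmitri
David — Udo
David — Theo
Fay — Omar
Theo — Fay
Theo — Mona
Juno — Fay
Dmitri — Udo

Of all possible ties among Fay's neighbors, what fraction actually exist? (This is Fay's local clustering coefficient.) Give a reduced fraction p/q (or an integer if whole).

Fay's neighbors: Juno, Mona, Omar, and Theo (k = 4).
Possible neighbor pairs: C(4,2) = 6. Edges among them: Juno–Theo, Mona–Omar, Mona–Theo → e = 3.
Clustering(Fay) = 3/6 = 1/2.

1/2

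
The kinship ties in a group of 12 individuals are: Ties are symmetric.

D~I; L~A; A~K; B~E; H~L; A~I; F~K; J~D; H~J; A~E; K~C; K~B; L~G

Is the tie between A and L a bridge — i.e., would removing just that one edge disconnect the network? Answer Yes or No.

Even without that edge, A still reaches L via A – I – D – J – H – L, so the network stays connected. Not a bridge.

No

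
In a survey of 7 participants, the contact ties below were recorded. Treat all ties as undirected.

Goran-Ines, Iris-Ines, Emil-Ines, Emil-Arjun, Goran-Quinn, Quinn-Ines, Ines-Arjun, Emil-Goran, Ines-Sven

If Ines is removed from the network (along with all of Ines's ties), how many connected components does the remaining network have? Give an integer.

Without Ines, the remaining ties split the others into: {Iris}; {Arjun, Emil, Goran, Quinn}; {Sven}.
That's 3 separate components.

3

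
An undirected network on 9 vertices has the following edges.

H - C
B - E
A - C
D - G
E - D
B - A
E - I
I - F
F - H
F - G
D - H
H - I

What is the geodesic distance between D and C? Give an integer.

2

One shortest route is D – H – C, which uses 2 edges, and D and C are not directly tied, so nothing shorter exists. So d(D,C) = 2.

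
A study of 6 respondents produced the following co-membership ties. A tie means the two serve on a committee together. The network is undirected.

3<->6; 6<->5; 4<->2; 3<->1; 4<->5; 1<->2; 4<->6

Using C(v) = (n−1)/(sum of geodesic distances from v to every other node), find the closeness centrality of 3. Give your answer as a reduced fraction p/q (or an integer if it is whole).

5/8

Distances from 3: 1:1, 2:2, 4:2, 5:2, 6:1. Sum = 8.
n = 6, so closeness = 5/8.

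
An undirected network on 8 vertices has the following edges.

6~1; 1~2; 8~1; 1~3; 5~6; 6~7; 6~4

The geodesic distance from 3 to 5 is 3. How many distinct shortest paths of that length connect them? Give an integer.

The shortest distance is 3, and the only length-3 path is 3–1–6–5. So there is exactly 1 shortest path.

1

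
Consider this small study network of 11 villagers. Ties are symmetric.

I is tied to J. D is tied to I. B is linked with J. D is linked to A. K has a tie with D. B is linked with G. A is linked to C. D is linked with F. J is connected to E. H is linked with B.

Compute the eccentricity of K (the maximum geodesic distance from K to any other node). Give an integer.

Distances from K: A:2, B:4, C:3, D:1, E:4, F:2, G:5, H:5, I:2, J:3.
The largest is 5 (to G and H), so the eccentricity of K is 5.

5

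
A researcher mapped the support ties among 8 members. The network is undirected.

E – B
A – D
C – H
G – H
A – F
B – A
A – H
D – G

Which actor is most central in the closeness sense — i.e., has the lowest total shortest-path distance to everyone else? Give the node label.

A

Farness (sum of distances to all others) for each node — A:10, B:14, C:18, D:14, E:20, F:16, G:16, H:12.
The smallest farness is 10, for A, so A has the highest closeness.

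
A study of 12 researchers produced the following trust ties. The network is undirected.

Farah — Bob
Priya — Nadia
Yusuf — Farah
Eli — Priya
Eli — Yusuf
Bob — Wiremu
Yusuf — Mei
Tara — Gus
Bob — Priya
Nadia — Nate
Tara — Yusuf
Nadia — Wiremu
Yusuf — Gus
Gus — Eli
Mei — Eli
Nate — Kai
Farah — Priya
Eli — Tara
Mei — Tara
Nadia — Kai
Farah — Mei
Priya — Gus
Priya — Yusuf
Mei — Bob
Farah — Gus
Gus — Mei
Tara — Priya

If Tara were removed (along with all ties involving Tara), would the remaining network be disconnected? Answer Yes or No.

No

Even without Tara, every remaining node can still reach every other (the residual graph is connected), so Tara is not a cut vertex.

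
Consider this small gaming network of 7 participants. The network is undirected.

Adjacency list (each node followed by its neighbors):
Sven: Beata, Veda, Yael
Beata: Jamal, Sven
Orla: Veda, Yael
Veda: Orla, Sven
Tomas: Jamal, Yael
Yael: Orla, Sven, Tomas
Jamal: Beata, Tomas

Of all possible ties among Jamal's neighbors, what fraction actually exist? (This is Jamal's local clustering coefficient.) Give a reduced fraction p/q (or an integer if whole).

0

Jamal's neighbors: Beata and Tomas (k = 2).
Possible neighbor pairs: C(2,2) = 1. Edges among them: none → e = 0.
Clustering(Jamal) = 0/1.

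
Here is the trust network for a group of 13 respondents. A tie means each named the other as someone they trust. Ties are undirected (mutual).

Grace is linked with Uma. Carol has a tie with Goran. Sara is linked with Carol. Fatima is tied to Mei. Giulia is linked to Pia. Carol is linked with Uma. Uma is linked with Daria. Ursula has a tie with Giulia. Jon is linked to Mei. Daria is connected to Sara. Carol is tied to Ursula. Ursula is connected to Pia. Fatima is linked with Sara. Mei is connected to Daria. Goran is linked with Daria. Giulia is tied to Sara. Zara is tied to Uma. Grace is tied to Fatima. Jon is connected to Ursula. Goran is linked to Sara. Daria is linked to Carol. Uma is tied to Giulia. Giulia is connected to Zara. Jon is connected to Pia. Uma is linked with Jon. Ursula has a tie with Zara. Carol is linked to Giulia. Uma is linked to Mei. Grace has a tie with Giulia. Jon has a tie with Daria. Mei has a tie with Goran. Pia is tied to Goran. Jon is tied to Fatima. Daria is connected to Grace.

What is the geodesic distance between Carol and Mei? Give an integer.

2

One shortest route is Carol – Uma – Mei, which uses 2 edges, and Carol and Mei are not directly tied, so nothing shorter exists. So d(Carol,Mei) = 2.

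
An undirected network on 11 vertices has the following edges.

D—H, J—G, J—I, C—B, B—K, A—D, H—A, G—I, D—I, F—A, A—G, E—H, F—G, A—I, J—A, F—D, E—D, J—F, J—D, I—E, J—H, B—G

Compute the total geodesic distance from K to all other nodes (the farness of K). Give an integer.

29

Distances from K: A:3, B:1, C:2, D:4, E:4, F:3, G:2, H:4, I:3, J:3.
Sum = 3 + 1 + 2 + 4 + 4 + 3 + 2 + 4 + 3 + 3 = 29.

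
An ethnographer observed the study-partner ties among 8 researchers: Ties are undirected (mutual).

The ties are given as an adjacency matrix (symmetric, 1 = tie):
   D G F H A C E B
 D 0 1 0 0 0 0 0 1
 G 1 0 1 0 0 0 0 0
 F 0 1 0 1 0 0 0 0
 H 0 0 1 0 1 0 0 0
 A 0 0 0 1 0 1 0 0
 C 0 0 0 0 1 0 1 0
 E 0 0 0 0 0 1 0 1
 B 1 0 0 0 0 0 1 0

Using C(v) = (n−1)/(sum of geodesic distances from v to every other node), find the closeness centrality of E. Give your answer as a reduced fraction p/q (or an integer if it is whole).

Distances from E: A:2, B:1, C:1, D:2, F:4, G:3, H:3. Sum = 16.
n = 8, so closeness = 7/16.

7/16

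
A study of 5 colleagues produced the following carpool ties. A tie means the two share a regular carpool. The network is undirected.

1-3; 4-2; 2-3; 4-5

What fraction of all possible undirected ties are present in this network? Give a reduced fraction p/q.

There are 4 edges and 5 nodes, so the maximum possible is C(5,2) = 10.
Density = 4/10 = 2/5.

2/5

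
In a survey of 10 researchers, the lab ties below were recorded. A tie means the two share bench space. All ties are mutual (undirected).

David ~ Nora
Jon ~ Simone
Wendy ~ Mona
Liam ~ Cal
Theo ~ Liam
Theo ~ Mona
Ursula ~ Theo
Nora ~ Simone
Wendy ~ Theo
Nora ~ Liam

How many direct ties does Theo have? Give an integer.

Theo is directly tied to Liam, Mona, Ursula, and Wendy. That is 4 neighbors, so the degree of Theo is 4.

4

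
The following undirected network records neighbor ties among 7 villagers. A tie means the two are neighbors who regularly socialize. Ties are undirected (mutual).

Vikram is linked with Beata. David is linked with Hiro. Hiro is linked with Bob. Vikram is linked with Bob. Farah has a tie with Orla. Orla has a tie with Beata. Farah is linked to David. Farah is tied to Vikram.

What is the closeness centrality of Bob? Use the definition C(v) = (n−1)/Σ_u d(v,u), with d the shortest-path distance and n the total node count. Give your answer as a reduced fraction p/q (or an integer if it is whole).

6/11

Distances from Bob: Beata:2, David:2, Farah:2, Hiro:1, Orla:3, Vikram:1. Sum = 11.
n = 7, so closeness = 6/11.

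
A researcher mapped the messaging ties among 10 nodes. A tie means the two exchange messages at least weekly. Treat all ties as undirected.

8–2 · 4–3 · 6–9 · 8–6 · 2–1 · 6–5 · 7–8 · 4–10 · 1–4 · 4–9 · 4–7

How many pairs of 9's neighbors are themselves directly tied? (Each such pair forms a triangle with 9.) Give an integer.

0

9's neighbors are 4 and 6, but none of them are tied to each other, so no triangle contains 9.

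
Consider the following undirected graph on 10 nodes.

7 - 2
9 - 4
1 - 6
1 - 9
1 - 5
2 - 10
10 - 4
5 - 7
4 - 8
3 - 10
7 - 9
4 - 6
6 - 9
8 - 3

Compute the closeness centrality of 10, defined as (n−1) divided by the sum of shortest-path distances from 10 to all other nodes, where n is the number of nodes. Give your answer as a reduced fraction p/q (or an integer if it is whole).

Distances from 10: 1:3, 2:1, 3:1, 4:1, 5:3, 6:2, 7:2, 8:2, 9:2. Sum = 17.
n = 10, so closeness = 9/17.

9/17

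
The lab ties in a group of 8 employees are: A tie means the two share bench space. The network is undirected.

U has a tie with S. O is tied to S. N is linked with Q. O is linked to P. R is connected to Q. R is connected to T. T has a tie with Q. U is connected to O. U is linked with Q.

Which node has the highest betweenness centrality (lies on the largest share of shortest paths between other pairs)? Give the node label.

Q

Unnormalized betweenness of each node: N:0, O:6, P:0, Q:14, R:0, S:0, T:0, U:12.
Q has the largest value, 14, making it the main broker — the node through which the most shortest paths run.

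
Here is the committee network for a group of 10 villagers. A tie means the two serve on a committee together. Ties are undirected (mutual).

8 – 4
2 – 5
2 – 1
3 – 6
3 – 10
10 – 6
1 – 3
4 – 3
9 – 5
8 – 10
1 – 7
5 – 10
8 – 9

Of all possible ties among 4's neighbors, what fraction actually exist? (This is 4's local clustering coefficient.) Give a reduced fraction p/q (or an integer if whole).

0

4's neighbors: 3 and 8 (k = 2).
Possible neighbor pairs: C(2,2) = 1. Edges among them: none → e = 0.
Clustering(4) = 0/1.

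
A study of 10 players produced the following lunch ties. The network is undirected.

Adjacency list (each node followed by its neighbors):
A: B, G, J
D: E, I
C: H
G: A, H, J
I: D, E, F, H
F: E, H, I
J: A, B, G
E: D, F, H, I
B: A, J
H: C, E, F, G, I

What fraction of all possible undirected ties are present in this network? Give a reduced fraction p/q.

There are 15 edges and 10 nodes, so the maximum possible is C(10,2) = 45.
Density = 15/45 = 1/3.

1/3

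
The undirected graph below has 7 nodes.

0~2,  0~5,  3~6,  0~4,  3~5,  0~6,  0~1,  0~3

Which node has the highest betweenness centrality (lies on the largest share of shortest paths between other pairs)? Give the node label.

0

Unnormalized betweenness of each node: 0:25/2, 1:0, 2:0, 3:1/2, 4:0, 5:0, 6:0.
0 has the largest value, 25/2, making it the main broker — the node through which the most shortest paths run.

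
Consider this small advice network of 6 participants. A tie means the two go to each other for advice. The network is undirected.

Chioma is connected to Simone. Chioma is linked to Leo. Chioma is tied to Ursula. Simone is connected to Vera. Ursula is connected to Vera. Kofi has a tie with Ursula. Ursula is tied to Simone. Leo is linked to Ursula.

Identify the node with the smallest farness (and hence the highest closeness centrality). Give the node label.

Ursula

Farness (sum of distances to all others) for each node — Chioma:7, Kofi:9, Leo:8, Simone:7, Ursula:5, Vera:8.
The smallest farness is 5, for Ursula, so Ursula has the highest closeness.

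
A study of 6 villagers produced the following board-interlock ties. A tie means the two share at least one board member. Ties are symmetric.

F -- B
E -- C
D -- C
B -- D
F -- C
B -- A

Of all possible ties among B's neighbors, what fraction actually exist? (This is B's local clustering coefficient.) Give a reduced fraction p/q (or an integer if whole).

B's neighbors: A, D, and F (k = 3).
Possible neighbor pairs: C(3,2) = 3. Edges among them: none → e = 0.
Clustering(B) = 0/3 = 0.

0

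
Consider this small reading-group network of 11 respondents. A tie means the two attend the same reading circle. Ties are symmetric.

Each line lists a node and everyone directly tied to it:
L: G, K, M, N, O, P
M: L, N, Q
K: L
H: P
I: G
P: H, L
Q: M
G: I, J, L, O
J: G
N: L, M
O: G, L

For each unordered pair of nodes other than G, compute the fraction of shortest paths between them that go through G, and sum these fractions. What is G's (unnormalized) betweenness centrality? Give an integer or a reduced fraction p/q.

17

Pairs whose geodesics pass through G — O–J: 1; O–I: 1; Q–J: 1; Q–I: 1; L–J: 1; L–I: 1; J–H: 1; J–N: 1; J–K: 1; J–M: 1; J–P: 1; J–I: 1; H–I: 1; N–I: 1 … (+3 more pairs).
All other pairs contribute 0.
Summing the contributions gives betweenness(G) = 17.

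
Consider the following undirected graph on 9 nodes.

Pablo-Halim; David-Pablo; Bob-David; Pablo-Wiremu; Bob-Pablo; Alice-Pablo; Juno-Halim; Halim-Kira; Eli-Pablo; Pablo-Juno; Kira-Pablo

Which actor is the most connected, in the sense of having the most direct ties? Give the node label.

Pablo

Degrees — Alice:1, Bob:2, David:2, Eli:1, Halim:3, Juno:2, Kira:2, Pablo:8, Wiremu:1.
The maximum is 8, attained only by Pablo.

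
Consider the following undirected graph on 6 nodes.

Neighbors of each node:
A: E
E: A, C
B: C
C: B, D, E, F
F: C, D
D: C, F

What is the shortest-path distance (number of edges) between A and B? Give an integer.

One shortest route is A – E – C – B, which uses 3 edges, and at distance 2 from A we only reach {C}, which does not include B. So d(A,B) = 3.

3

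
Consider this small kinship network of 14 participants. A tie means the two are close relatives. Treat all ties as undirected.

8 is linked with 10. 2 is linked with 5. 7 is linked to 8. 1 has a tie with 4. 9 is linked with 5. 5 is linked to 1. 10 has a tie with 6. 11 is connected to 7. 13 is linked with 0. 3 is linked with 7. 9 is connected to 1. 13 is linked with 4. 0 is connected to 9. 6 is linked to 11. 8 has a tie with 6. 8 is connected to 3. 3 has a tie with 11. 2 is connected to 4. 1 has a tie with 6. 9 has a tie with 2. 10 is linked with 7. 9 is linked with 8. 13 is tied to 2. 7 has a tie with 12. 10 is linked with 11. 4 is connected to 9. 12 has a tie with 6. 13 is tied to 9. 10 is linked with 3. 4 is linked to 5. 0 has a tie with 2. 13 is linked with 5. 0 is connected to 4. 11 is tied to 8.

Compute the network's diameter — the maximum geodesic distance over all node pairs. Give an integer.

Eccentricity of each node (its greatest distance to any other): 0:4, 1:3, 2:4, 3:3, 4:3, 5:3, 6:3, 7:3, 8:2, 9:3, 10:3, 11:3, 12:4, 13:4.
The maximum eccentricity is 4, realized for instance by the pair 12–13 via 12 – 6 – 1 – 5 – 13. So the diameter is 4.

4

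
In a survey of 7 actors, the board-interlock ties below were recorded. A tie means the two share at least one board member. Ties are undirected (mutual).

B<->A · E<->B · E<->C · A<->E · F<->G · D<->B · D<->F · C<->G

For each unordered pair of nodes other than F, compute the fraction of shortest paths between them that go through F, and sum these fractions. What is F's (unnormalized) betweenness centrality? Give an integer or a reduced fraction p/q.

2

Pairs whose geodesics pass through F — C–D: 1/2; G–D: 1; G–B: 1/2.
All other pairs contribute 0.
Summing the contributions gives betweenness(F) = 2.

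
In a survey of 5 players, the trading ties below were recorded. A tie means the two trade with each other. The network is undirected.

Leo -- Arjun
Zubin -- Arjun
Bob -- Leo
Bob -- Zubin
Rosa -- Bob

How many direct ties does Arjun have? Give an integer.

2

Arjun is directly tied to Leo and Zubin. That is 2 neighbors, so the degree of Arjun is 2.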